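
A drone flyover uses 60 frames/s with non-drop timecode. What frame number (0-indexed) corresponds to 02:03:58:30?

Total seconds to the label: (2 × 3600 + 3 × 60 + 58) = 7438.
Frame index = 7438 × 60 + 30 = 446310.

446310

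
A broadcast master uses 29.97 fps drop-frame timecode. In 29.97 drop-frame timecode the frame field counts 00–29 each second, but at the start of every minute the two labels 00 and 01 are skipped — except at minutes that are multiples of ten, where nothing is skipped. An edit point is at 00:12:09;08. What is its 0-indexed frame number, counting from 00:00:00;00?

21856

As if non-drop at 30 labels/s: (0 × 3600 + 12 × 60 + 9) × 30 + 8 = 21878.
Minute boundaries passed: 12; those not divisible by 10: 12 − 1 = 11; dropped labels = 2 × 11 = 22.
Actual frame index = 21878 − 22 = 21856.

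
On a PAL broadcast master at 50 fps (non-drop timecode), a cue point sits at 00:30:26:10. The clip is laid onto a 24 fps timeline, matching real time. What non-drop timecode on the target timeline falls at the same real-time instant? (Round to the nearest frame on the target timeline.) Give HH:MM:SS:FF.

Source frame index: (0×3600 + 30×60 + 26) × 50 + 10 = 91310.
Real time: 91310 / (50) = 9131/5 s.
Target frame: (9131/5) × (24) = 219144/5 ≈ 43828.800 → 43829.
At 24 labels/s: frame 43829 → 00:30:26:05.

00:30:26:05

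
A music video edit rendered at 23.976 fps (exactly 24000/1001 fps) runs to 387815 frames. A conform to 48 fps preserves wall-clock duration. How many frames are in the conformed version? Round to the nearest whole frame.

Frames at target rate = 387815 × (48) / (24000/1001) = 77640563/100 ≈ 776405.630.
Nearest whole frame: 776406.

776406 frames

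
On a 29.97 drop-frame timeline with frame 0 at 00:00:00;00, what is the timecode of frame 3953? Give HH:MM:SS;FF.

00:02:11;27

Each 10-minute DF block holds 10 × 60 × 30 − 9 × 2 = 17982 frames. 3953 ÷ 17982 → 0 full blocks, remainder 3953.
Within the partial block the first minute is 1800 frames and each further minute 1798, so 2 further minute boundaries passed. Total skipped labels = 18 × 0 + 2 × 2 = 4.
Non-drop label index = 3953 + 4 = 3957; at 30 labels/s that is 00:02:11:27, i.e. DF 00:02:11;27.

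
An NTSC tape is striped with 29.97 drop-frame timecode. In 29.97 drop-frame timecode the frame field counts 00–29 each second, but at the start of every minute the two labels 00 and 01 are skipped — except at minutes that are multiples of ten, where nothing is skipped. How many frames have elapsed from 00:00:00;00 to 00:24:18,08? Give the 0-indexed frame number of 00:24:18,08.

As if non-drop at 30 labels/s: (0 × 3600 + 24 × 60 + 18) × 30 + 8 = 43748.
Minute boundaries passed: 24; those not divisible by 10: 24 − 2 = 22; dropped labels = 2 × 22 = 44.
Actual frame index = 43748 − 44 = 43704.

43704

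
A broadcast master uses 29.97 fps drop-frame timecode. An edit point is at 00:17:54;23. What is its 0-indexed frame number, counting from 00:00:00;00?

32211

Complete 10-minute blocks: 1, each 17982 frames → 17982.
Remaining 7 whole minutes in the current block: 1800 + 6 × 1798 = 12588 frames.
Within the current minute: 54 × 30 + 23 − 2 = 1641 (labels ;00/;01 skipped at this minute). Total = 17982 + 12588 + 1641 = 32211.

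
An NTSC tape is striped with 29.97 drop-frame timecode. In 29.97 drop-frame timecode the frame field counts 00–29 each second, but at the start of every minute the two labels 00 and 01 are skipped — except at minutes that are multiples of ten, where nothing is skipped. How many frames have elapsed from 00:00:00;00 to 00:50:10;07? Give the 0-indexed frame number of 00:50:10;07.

90217

As if non-drop at 30 labels/s: (0 × 3600 + 50 × 60 + 10) × 30 + 7 = 90307.
Minute boundaries passed: 50; those not divisible by 10: 50 − 5 = 45; dropped labels = 2 × 45 = 90.
Actual frame index = 90307 − 90 = 90217.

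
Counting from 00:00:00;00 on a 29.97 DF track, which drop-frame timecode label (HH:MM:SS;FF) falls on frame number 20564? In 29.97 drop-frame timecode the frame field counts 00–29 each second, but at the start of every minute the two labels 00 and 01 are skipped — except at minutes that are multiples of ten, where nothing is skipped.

00:11:26;04

Each 10-minute DF block holds 10 × 60 × 30 − 9 × 2 = 17982 frames. 20564 ÷ 17982 → 1 full block, remainder 2582.
Within the partial block the first minute is 1800 frames and each further minute 1798, so 1 further minute boundary passed. Total skipped labels = 18 × 1 + 2 × 1 = 20.
Non-drop label index = 20564 + 20 = 20584; at 30 labels/s that is 00:11:26:04, i.e. DF 00:11:26;04.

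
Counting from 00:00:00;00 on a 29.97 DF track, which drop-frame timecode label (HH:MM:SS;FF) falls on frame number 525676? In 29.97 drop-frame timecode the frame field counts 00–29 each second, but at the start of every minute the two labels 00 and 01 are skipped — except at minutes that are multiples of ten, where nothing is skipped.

04:52:20;02

Each 10-minute DF block holds 10 × 60 × 30 − 9 × 2 = 17982 frames. 525676 ÷ 17982 → 29 full blocks, remainder 4198.
Within the partial block the first minute is 1800 frames and each further minute 1798, so 2 further minute boundaries passed. Total skipped labels = 18 × 29 + 2 × 2 = 526.
Non-drop label index = 525676 + 526 = 526202; at 30 labels/s that is 04:52:20:02, i.e. DF 04:52:20;02.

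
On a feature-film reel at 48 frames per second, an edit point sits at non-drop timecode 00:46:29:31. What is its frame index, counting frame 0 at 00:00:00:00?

Total seconds to the label: (0 × 3600 + 46 × 60 + 29) = 2789.
Frame index = 2789 × 48 + 31 = 133903.

133903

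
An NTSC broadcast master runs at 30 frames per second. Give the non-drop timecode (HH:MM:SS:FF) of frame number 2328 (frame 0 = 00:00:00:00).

2328 ÷ 30 = 77 full seconds, remainder 18 frames.
77 s = 0 h 1 min 17 s.
Timecode: 00:01:17:18.

00:01:17:18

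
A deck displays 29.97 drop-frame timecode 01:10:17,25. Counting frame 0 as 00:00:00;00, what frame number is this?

As if non-drop at 30 labels/s: (1 × 3600 + 10 × 60 + 17) × 30 + 25 = 126535.
Minute boundaries passed: 70; those not divisible by 10: 70 − 7 = 63; dropped labels = 2 × 63 = 126.
Actual frame index = 126535 − 126 = 126409.

126409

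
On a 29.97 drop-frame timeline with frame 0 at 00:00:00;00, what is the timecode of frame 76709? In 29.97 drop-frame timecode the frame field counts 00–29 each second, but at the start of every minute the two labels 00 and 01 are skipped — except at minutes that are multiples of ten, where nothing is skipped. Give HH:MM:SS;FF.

Each 10-minute DF block holds 10 × 60 × 30 − 9 × 2 = 17982 frames. 76709 ÷ 17982 → 4 full blocks, remainder 4781.
Within the partial block the first minute is 1800 frames and each further minute 1798, so 2 further minute boundaries passed. Total skipped labels = 18 × 4 + 2 × 2 = 76.
Non-drop label index = 76709 + 76 = 76785; at 30 labels/s that is 00:42:39:15, i.e. DF 00:42:39;15.

00:42:39;15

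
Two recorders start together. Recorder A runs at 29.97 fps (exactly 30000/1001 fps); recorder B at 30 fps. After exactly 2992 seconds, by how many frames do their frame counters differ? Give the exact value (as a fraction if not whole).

8160/91 frames

A emits 30000/1001 × 2992 = 8160000/91 frames; B emits 30 × 2992 = 89760.
Difference = 8160/91 frames (≈ 89.6703); B is ahead of A.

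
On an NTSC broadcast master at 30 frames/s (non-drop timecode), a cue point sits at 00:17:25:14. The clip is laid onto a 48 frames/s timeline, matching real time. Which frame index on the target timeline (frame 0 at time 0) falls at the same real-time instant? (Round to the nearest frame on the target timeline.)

frame 50182

Source frame index: (0×3600 + 17×60 + 25) × 30 + 14 = 31364.
Real time: 31364 / (30) = 15682/15 s.
Target frame: (15682/15) × (48) = 250912/5 ≈ 50182.400 → 50182.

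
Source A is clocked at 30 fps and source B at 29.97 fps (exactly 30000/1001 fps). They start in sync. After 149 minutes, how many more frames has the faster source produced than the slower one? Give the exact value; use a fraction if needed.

268200/1001 frames

149 min = 8940 s.
A emits 30 × 8940 = 268200 frames; B emits 30000/1001 × 8940 = 268200000/1001.
Difference = 268200/1001 frames (≈ 267.9321); B is behind A.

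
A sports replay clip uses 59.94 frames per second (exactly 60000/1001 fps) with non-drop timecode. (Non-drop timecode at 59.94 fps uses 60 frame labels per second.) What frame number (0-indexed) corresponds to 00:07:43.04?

Total seconds to the label: (0 × 3600 + 7 × 60 + 43) = 463.
Frame index = 463 × 60 + 4 = 27784.

frame 27784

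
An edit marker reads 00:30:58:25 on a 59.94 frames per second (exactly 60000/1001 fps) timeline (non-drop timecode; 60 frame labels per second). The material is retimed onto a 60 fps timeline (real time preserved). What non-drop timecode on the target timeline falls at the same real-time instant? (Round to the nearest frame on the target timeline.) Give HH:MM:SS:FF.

00:31:00:17

Source frame index: (0×3600 + 30×60 + 58) × 60 + 25 = 111505.
Real time: 111505 / (60000/1001) = 22323301/12000 s.
Target frame: (22323301/12000) × (60) = 22323301/200 ≈ 111616.505 → 111617.
At 60 labels/s: frame 111617 → 00:31:00:17.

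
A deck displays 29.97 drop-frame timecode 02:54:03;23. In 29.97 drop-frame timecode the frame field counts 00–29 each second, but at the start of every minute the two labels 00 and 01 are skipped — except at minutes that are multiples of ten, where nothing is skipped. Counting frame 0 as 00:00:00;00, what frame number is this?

312999

As if non-drop at 30 labels/s: (2 × 3600 + 54 × 60 + 3) × 30 + 23 = 313313.
Minute boundaries passed: 174; those not divisible by 10: 174 − 17 = 157; dropped labels = 2 × 157 = 314.
Actual frame index = 313313 − 314 = 312999.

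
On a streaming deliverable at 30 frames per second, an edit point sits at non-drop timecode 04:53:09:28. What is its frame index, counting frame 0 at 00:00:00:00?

Total seconds to the label: (4 × 3600 + 53 × 60 + 9) = 17589.
Frame index = 17589 × 30 + 28 = 527698.

527698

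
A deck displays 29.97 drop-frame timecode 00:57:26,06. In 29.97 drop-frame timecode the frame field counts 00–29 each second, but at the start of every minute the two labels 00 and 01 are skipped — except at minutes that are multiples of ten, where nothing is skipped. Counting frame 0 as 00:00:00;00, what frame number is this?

103282

As if non-drop at 30 labels/s: (0 × 3600 + 57 × 60 + 26) × 30 + 6 = 103386.
Minute boundaries passed: 57; those not divisible by 10: 57 − 5 = 52; dropped labels = 2 × 52 = 104.
Actual frame index = 103386 − 104 = 103282.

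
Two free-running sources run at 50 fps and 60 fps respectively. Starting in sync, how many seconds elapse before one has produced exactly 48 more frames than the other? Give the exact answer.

The gap grows by |60 − 50| = 10 frames per second.
Time for a 48-frame gap: 48 ÷ (10) = 4.8 s.

4.8 seconds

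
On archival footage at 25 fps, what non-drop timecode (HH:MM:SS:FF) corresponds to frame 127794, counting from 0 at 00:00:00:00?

01:25:11:19

127794 ÷ 25 = 5111 full seconds, remainder 19 frames.
5111 s = 1 h 25 min 11 s.
Timecode: 01:25:11:19.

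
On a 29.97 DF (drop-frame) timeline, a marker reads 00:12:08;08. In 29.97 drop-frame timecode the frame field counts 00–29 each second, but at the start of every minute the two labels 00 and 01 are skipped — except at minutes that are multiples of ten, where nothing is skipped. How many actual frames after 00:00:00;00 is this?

21826

As if non-drop at 30 labels/s: (0 × 3600 + 12 × 60 + 8) × 30 + 8 = 21848.
Minute boundaries passed: 12; those not divisible by 10: 12 − 1 = 11; dropped labels = 2 × 11 = 22.
Actual frame index = 21848 − 22 = 21826.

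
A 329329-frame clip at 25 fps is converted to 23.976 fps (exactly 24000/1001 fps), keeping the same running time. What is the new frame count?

Target frames = source frames × (target rate / source rate) = 329329 × (24000/1001)/(25) = 329329 × 960/1001 = 315840.

315840 frames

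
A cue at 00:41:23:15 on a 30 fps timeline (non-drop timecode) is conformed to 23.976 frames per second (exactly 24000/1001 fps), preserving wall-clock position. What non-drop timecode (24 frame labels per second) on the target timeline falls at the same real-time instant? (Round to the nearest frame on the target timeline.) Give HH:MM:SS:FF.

00:41:21:00

Source frame index: (0×3600 + 41×60 + 23) × 30 + 15 = 74505.
Real time: 74505 / (30) = 4967/2 s.
Target frame: (4967/2) × (24000/1001) = 59604000/1001 ≈ 59544.456 → 59544.
At 24 labels/s: frame 59544 → 00:41:21:00.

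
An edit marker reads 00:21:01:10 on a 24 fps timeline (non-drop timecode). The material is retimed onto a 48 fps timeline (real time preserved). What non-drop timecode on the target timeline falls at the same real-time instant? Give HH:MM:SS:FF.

00:21:01:20

Source frame index: (0×3600 + 21×60 + 1) × 24 + 10 = 30274.
Real time: 30274 / (24) = 15137/12 s.
Target frame: (15137/12) × (48) = 60548.
At 48 labels/s: frame 60548 → 00:21:01:20.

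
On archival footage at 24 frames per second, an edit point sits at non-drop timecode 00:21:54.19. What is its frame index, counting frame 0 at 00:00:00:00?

31555

Total seconds to the label: (0 × 3600 + 21 × 60 + 54) = 1314.
Frame index = 1314 × 24 + 19 = 31555.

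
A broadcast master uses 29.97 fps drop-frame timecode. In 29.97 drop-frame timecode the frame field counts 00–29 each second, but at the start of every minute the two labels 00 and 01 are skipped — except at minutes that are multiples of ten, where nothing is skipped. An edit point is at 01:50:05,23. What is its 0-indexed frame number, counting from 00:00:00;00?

Complete 10-minute blocks: 11, each 17982 frames → 197802.
Remaining 0 whole minutes in the current block: 0 frames.
Within the current minute: 5 × 30 + 23 = 173. Total = 197802 + 0 + 173 = 197975.

197975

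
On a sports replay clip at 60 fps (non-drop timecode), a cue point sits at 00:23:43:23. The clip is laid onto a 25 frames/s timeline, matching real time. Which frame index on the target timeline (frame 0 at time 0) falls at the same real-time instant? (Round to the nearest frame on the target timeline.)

frame 35585

Source frame index: (0×3600 + 23×60 + 43) × 60 + 23 = 85403.
Real time: 85403 / (60) = 85403/60 s.
Target frame: (85403/60) × (25) = 427015/12 ≈ 35584.583 → 35585.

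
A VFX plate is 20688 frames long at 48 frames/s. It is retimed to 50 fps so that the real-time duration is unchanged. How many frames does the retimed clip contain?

Target frames = source frames × (target rate / source rate) = 20688 × (50)/(48) = 20688 × 25/24 = 21550.

21550 frames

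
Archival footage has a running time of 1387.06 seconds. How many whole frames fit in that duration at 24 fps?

33289 frames

Frames = 1387.06 × 24 = 832236/25 ≈ 33289.4400.
Complete frames: 33289.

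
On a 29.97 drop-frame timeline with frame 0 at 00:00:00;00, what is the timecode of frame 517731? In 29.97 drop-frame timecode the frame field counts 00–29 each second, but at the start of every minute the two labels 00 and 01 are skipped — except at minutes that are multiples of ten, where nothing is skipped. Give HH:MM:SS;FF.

04:47:54;29

Ten DF minutes hold 17982 frames, so frame 517731 lies in block 28 (frames 503496–521477) with 14235 frames into that block.
The block's first minute is 1800 frames and the rest 1798 each; 14235 frames reaches minute 7, so 28 × 18 + 7 × 2 = 518 labels have been skipped so far.
Adding those back, label number 517731 + 518 = 518249 at 30 labels/s is 17274 s + 29 f = 4 h 47 min 54 s frame 29, i.e. 04:47:54;29.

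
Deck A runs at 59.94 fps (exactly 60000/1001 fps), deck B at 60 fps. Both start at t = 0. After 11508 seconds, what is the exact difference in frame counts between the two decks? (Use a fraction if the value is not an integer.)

A emits 60000/1001 × 11508 = 98640000/143 frames; B emits 60 × 11508 = 690480.
Difference = 98640/143 frames (≈ 689.7902); B is ahead of A.

98640/143 frames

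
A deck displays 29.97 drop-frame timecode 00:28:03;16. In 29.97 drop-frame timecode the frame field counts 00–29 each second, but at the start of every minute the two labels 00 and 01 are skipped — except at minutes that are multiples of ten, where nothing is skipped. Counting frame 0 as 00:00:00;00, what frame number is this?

Complete 10-minute blocks: 2, each 17982 frames → 35964.
Remaining 8 whole minutes in the current block: 1800 + 7 × 1798 = 14386 frames.
Within the current minute: 3 × 30 + 16 − 2 = 104 (labels ;00/;01 skipped at this minute). Total = 35964 + 14386 + 104 = 50454.

50454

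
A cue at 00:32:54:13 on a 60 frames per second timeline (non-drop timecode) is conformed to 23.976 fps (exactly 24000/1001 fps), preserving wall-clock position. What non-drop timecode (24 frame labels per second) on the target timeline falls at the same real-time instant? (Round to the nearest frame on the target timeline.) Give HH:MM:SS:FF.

Source frame index: (0×3600 + 32×60 + 54) × 60 + 13 = 118453.
Real time: 118453 / (60) = 118453/60 s.
Target frame: (118453/60) × (24000/1001) = 47381200/1001 ≈ 47333.866 → 47334.
At 24 labels/s: frame 47334 → 00:32:52:06.

00:32:52:06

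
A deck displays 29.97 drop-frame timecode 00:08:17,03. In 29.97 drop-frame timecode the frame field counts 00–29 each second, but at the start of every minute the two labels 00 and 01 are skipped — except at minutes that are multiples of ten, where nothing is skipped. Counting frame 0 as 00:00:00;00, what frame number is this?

14897

Complete 10-minute blocks: 0, each 17982 frames → 0.
Remaining 8 whole minutes in the current block: 1800 + 7 × 1798 = 14386 frames.
Within the current minute: 17 × 30 + 3 − 2 = 511 (labels ;00/;01 skipped at this minute). Total = 0 + 14386 + 511 = 14897.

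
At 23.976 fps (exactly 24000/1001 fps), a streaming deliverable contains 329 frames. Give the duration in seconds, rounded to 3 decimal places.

13.722 seconds

Running time = 329 × 1001/24000 = 329329/24000 s ≈ 13.722 s.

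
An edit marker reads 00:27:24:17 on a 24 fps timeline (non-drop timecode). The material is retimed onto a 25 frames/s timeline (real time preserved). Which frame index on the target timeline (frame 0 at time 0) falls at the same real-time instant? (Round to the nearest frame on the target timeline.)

frame 41118

Source frame index: (0×3600 + 27×60 + 24) × 24 + 17 = 39473.
Real time: 39473 / (24) = 39473/24 s.
Target frame: (39473/24) × (25) = 986825/24 ≈ 41117.708 → 41118.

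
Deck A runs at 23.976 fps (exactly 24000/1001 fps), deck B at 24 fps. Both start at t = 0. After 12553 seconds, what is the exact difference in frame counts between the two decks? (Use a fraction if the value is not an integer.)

A emits 24000/1001 × 12553 = 301272000/1001 frames; B emits 24 × 12553 = 301272.
Difference = 301272/1001 frames (≈ 300.9710); B is ahead of A.

301272/1001 frames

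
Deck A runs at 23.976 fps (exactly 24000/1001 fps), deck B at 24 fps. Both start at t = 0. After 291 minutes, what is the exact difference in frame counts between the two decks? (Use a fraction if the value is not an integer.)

291 min = 17460 s.
A emits 24000/1001 × 17460 = 419040000/1001 frames; B emits 24 × 17460 = 419040.
Difference = 419040/1001 frames (≈ 418.6214); B is ahead of A.

419040/1001 frames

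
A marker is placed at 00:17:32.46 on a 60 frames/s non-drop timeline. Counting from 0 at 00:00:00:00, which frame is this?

63166

Total seconds to the label: (0 × 3600 + 17 × 60 + 32) = 1052.
Frame index = 1052 × 60 + 46 = 63166.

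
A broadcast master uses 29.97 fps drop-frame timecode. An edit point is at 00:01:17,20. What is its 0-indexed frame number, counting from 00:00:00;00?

2328

Complete 10-minute blocks: 0, each 17982 frames → 0.
Remaining 1 whole minute in the current block: 1800 + 0 × 1798 = 1800 frames.
Within the current minute: 17 × 30 + 20 − 2 = 528 (labels ;00/;01 skipped at this minute). Total = 0 + 1800 + 528 = 2328.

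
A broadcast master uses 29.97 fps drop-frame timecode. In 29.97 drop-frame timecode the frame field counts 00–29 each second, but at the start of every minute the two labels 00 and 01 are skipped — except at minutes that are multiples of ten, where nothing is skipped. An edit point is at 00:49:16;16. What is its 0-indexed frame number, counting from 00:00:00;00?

As if non-drop at 30 labels/s: (0 × 3600 + 49 × 60 + 16) × 30 + 16 = 88696.
Minute boundaries passed: 49; those not divisible by 10: 49 − 4 = 45; dropped labels = 2 × 45 = 90.
Actual frame index = 88696 − 90 = 88606.

88606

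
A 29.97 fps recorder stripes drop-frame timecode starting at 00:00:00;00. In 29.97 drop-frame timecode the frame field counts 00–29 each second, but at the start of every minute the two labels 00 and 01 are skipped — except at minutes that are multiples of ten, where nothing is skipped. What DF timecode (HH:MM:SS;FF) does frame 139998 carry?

Ten DF minutes hold 17982 frames, so frame 139998 lies in block 7 (frames 125874–143855) with 14124 frames into that block.
The block's first minute is 1800 frames and the rest 1798 each; 14124 frames reaches minute 7, so 7 × 18 + 7 × 2 = 140 labels have been skipped so far.
Adding those back, label number 139998 + 140 = 140138 at 30 labels/s is 4671 s + 8 f = 1 h 17 min 51 s frame 8, i.e. 01:17:51;08.

01:17:51;08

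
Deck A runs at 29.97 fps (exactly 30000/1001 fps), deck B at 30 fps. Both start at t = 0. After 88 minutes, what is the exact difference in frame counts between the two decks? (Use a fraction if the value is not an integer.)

88 min = 5280 s.
A emits 30000/1001 × 5280 = 14400000/91 frames; B emits 30 × 5280 = 158400.
Difference = 14400/91 frames (≈ 158.2418); B is ahead of A.

14400/91 frames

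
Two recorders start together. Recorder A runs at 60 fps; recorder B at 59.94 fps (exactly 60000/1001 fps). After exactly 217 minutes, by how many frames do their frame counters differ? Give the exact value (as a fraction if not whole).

217 min = 13020 s.
A emits 60 × 13020 = 781200 frames; B emits 60000/1001 × 13020 = 111600000/143.
Difference = 111600/143 frames (≈ 780.4196); B is behind A.

111600/143 frames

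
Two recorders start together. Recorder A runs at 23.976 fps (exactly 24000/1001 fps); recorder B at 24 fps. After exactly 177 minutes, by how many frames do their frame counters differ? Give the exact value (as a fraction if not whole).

254880/1001 frames

177 min = 10620 s.
A emits 24000/1001 × 10620 = 254880000/1001 frames; B emits 24 × 10620 = 254880.
Difference = 254880/1001 frames (≈ 254.6254); B is ahead of A.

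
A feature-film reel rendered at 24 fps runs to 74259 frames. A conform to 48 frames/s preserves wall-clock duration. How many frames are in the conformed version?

148518 frames

Target frames = source frames × (target rate / source rate) = 74259 × (48)/(24) = 74259 × 2 = 148518.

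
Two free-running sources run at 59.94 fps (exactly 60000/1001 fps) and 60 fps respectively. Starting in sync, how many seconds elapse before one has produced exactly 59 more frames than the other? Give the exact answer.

The gap grows by |60 − 60000/1001| = 60/1001 frames per second.
Time for a 59-frame gap: 59 ÷ (60/1001) = 59059/60 s.

59059/60 seconds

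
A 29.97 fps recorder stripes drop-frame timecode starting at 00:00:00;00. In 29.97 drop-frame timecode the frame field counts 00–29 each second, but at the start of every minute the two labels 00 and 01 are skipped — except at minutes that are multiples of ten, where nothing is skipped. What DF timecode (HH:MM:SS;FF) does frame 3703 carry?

00:02:03;17

Ten DF minutes hold 17982 frames, so frame 3703 lies in block 0 (frames 0–17981) with 3703 frames into that block.
The block's first minute is 1800 frames and the rest 1798 each; 3703 frames reaches minute 2, so 0 × 18 + 2 × 2 = 4 labels have been skipped so far.
Adding those back, label number 3703 + 4 = 3707 at 30 labels/s is 123 s + 17 f = 0 h 2 min 3 s frame 17, i.e. 00:02:03;17.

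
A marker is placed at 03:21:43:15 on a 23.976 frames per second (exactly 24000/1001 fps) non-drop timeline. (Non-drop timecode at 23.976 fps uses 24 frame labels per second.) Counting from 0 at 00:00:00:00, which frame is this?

Total seconds to the label: (3 × 3600 + 21 × 60 + 43) = 12103.
Frame index = 12103 × 24 + 15 = 290487.

290487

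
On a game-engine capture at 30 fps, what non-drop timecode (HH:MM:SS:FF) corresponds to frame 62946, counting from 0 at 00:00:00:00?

62946 ÷ 30 = 2098 full seconds, remainder 6 frames.
2098 s = 0 h 34 min 58 s.
Timecode: 00:34:58:06.

00:34:58:06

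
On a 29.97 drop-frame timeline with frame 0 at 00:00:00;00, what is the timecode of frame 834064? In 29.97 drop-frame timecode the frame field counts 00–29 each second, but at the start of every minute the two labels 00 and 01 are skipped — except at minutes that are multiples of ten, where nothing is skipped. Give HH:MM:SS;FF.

Ten DF minutes hold 17982 frames, so frame 834064 lies in block 46 (frames 827172–845153) with 6892 frames into that block.
The block's first minute is 1800 frames and the rest 1798 each; 6892 frames reaches minute 3, so 46 × 18 + 3 × 2 = 834 labels have been skipped so far.
Adding those back, label number 834064 + 834 = 834898 at 30 labels/s is 27829 s + 28 f = 7 h 43 min 49 s frame 28, i.e. 07:43:49;28.

07:43:49;28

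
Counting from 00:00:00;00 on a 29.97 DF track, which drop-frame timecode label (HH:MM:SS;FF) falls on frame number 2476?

00:01:22;18

Each 10-minute DF block holds 10 × 60 × 30 − 9 × 2 = 17982 frames. 2476 ÷ 17982 → 0 full blocks, remainder 2476.
Within the partial block the first minute is 1800 frames and each further minute 1798, so 1 further minute boundary passed. Total skipped labels = 18 × 0 + 2 × 1 = 2.
Non-drop label index = 2476 + 2 = 2478; at 30 labels/s that is 00:01:22:18, i.e. DF 00:01:22;18.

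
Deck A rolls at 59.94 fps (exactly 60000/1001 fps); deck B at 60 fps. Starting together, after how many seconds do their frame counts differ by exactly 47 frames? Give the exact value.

47047/60 seconds

The gap grows by |60 − 60000/1001| = 60/1001 frames per second.
Time for a 47-frame gap: 47 ÷ (60/1001) = 47047/60 s.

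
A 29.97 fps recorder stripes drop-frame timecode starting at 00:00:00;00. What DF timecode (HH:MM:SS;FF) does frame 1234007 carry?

11:26:14;23

Each 10-minute DF block holds 10 × 60 × 30 − 9 × 2 = 17982 frames. 1234007 ÷ 17982 → 68 full blocks, remainder 11231.
Within the partial block the first minute is 1800 frames and each further minute 1798, so 6 further minute boundaries passed. Total skipped labels = 18 × 68 + 2 × 6 = 1236.
Non-drop label index = 1234007 + 1236 = 1235243; at 30 labels/s that is 11:26:14:23, i.e. DF 11:26:14;23.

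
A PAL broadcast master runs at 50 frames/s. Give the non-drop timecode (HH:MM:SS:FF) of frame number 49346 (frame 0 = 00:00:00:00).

49346 ÷ 50 = 986 full seconds, remainder 46 frames.
986 s = 0 h 16 min 26 s.
Timecode: 00:16:26:46.

00:16:26:46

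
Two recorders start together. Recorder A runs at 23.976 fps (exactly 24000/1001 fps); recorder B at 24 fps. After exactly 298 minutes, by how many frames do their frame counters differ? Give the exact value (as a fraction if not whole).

429120/1001 frames

298 min = 17880 s.
A emits 24000/1001 × 17880 = 429120000/1001 frames; B emits 24 × 17880 = 429120.
Difference = 429120/1001 frames (≈ 428.6913); B is ahead of A.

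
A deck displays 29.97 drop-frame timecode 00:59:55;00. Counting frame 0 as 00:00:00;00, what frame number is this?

As if non-drop at 30 labels/s: (0 × 3600 + 59 × 60 + 55) × 30 + 0 = 107850.
Minute boundaries passed: 59; those not divisible by 10: 59 − 5 = 54; dropped labels = 2 × 54 = 108.
Actual frame index = 107850 − 108 = 107742.

107742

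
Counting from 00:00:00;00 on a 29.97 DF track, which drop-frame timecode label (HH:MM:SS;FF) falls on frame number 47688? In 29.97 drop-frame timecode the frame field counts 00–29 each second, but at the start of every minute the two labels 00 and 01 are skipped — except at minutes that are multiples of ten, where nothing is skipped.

Ten DF minutes hold 17982 frames, so frame 47688 lies in block 2 (frames 35964–53945) with 11724 frames into that block.
The block's first minute is 1800 frames and the rest 1798 each; 11724 frames reaches minute 6, so 2 × 18 + 6 × 2 = 48 labels have been skipped so far.
Adding those back, label number 47688 + 48 = 47736 at 30 labels/s is 1591 s + 6 f = 0 h 26 min 31 s frame 6, i.e. 00:26:31;06.

00:26:31;06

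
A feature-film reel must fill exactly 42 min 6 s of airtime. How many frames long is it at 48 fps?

42 min 6 s = 2526 s.
Frames = 2526 × 48 = 121248.

121248 frames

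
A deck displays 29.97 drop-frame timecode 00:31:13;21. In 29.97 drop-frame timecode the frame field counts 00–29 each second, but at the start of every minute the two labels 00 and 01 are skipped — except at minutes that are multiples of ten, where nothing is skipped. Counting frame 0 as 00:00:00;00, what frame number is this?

Complete 10-minute blocks: 3, each 17982 frames → 53946.
Remaining 1 whole minute in the current block: 1800 + 0 × 1798 = 1800 frames.
Within the current minute: 13 × 30 + 21 − 2 = 409 (labels ;00/;01 skipped at this minute). Total = 53946 + 1800 + 409 = 56155.

56155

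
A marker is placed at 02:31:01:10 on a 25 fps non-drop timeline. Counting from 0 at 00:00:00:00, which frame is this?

226535

Total seconds to the label: (2 × 3600 + 31 × 60 + 1) = 9061.
Frame index = 9061 × 25 + 10 = 226535.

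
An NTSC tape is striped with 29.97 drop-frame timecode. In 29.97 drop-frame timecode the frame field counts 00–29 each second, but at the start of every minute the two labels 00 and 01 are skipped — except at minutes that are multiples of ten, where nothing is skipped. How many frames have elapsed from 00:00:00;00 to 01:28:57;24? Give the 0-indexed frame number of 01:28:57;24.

Complete 10-minute blocks: 8, each 17982 frames → 143856.
Remaining 8 whole minutes in the current block: 1800 + 7 × 1798 = 14386 frames.
Within the current minute: 57 × 30 + 24 − 2 = 1732 (labels ;00/;01 skipped at this minute). Total = 143856 + 14386 + 1732 = 159974.

159974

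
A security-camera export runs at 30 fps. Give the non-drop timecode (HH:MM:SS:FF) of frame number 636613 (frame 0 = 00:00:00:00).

636613 ÷ 30 = 21220 full seconds, remainder 13 frames.
21220 s = 5 h 53 min 40 s.
Timecode: 05:53:40:13.

05:53:40:13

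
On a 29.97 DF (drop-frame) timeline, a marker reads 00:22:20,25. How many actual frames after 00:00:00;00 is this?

Complete 10-minute blocks: 2, each 17982 frames → 35964.
Remaining 2 whole minutes in the current block: 1800 + 1 × 1798 = 3598 frames.
Within the current minute: 20 × 30 + 25 − 2 = 623 (labels ;00/;01 skipped at this minute). Total = 35964 + 3598 + 623 = 40185.

40185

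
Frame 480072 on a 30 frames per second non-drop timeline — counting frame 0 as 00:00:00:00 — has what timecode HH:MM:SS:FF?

04:26:42:12

480072 ÷ 30 = 16002 full seconds, remainder 12 frames.
16002 s = 4 h 26 min 42 s.
Timecode: 04:26:42:12.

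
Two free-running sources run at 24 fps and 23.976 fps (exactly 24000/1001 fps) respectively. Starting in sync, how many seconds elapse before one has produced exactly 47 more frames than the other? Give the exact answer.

The gap grows by |24000/1001 − 24| = 24/1001 frames per second.
Time for a 47-frame gap: 47 ÷ (24/1001) = 47047/24 s.

47047/24 seconds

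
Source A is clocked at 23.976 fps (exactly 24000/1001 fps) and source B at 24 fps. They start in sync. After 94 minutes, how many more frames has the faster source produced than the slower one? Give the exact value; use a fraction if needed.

135360/1001 frames

94 min = 5640 s.
A emits 24000/1001 × 5640 = 135360000/1001 frames; B emits 24 × 5640 = 135360.
Difference = 135360/1001 frames (≈ 135.2248); B is ahead of A.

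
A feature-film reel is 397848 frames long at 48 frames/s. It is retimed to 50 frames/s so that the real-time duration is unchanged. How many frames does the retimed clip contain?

Target frames = source frames × (target rate / source rate) = 397848 × (50)/(48) = 397848 × 25/24 = 414425.

414425 frames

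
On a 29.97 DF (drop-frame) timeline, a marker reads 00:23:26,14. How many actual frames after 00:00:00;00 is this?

42152

Complete 10-minute blocks: 2, each 17982 frames → 35964.
Remaining 3 whole minutes in the current block: 1800 + 2 × 1798 = 5396 frames.
Within the current minute: 26 × 30 + 14 − 2 = 792 (labels ;00/;01 skipped at this minute). Total = 35964 + 5396 + 792 = 42152.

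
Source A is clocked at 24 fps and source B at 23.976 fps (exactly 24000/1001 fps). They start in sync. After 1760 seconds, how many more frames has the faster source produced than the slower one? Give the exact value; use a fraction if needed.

3840/91 frames

A emits 24 × 1760 = 42240 frames; B emits 24000/1001 × 1760 = 3840000/91.
Difference = 3840/91 frames (≈ 42.1978); B is behind A.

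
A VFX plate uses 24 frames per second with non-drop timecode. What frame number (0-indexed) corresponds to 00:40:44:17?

Total seconds to the label: (0 × 3600 + 40 × 60 + 44) = 2444.
Frame index = 2444 × 24 + 17 = 58673.

frame 58673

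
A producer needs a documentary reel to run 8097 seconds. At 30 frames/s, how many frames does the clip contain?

242910 frames

Frames = 8097 × 30 = 242910.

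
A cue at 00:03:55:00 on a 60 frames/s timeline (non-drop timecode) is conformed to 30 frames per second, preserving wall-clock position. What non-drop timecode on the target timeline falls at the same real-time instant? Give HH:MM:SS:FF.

Source frame index: (0×3600 + 3×60 + 55) × 60 + 0 = 14100.
Real time: 14100 / (60) = 235 s.
Target frame: (235) × (30) = 7050.
At 30 labels/s: frame 7050 → 00:03:55:00.

00:03:55:00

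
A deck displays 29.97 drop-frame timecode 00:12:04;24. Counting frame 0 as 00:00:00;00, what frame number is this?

21722

Complete 10-minute blocks: 1, each 17982 frames → 17982.
Remaining 2 whole minutes in the current block: 1800 + 1 × 1798 = 3598 frames.
Within the current minute: 4 × 30 + 24 − 2 = 142 (labels ;00/;01 skipped at this minute). Total = 17982 + 3598 + 142 = 21722.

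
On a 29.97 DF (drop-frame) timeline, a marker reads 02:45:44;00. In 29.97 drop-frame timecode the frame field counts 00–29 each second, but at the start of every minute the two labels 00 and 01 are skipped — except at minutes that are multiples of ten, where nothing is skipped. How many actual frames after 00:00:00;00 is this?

298022

As if non-drop at 30 labels/s: (2 × 3600 + 45 × 60 + 44) × 30 + 0 = 298320.
Minute boundaries passed: 165; those not divisible by 10: 165 − 16 = 149; dropped labels = 2 × 149 = 298.
Actual frame index = 298320 − 298 = 298022.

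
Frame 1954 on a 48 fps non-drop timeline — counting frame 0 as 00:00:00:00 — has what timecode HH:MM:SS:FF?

1954 ÷ 48 = 40 full seconds, remainder 34 frames.
40 s = 0 h 0 min 40 s.
Timecode: 00:00:40:34.

00:00:40:34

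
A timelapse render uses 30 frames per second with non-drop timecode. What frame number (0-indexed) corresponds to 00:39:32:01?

frame 71161

Total seconds to the label: (0 × 3600 + 39 × 60 + 32) = 2372.
Frame index = 2372 × 30 + 1 = 71161.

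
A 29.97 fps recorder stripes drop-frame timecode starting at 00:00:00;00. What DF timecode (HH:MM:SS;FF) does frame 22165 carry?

00:12:19;17

Ten DF minutes hold 17982 frames, so frame 22165 lies in block 1 (frames 17982–35963) with 4183 frames into that block.
The block's first minute is 1800 frames and the rest 1798 each; 4183 frames reaches minute 2, so 1 × 18 + 2 × 2 = 22 labels have been skipped so far.
Adding those back, label number 22165 + 22 = 22187 at 30 labels/s is 739 s + 17 f = 0 h 12 min 19 s frame 17, i.e. 00:12:19;17.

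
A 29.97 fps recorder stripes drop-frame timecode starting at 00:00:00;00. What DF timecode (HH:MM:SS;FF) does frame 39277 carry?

Each 10-minute DF block holds 10 × 60 × 30 − 9 × 2 = 17982 frames. 39277 ÷ 17982 → 2 full blocks, remainder 3313.
Within the partial block the first minute is 1800 frames and each further minute 1798, so 1 further minute boundary passed. Total skipped labels = 18 × 2 + 2 × 1 = 38.
Non-drop label index = 39277 + 38 = 39315; at 30 labels/s that is 00:21:50:15, i.e. DF 00:21:50;15.

00:21:50;15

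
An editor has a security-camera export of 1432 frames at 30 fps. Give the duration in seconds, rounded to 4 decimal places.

47.7333 seconds

Running time = 1432 × 1/30 = 716/15 s ≈ 47.7333 s.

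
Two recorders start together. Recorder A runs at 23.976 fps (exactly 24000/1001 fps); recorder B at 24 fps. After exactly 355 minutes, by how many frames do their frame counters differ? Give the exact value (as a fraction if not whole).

511200/1001 frames

355 min = 21300 s.
A emits 24000/1001 × 21300 = 511200000/1001 frames; B emits 24 × 21300 = 511200.
Difference = 511200/1001 frames (≈ 510.6893); B is ahead of A.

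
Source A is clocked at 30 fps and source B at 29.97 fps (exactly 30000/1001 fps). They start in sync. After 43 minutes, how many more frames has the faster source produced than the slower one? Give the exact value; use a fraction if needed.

77400/1001 frames

43 min = 2580 s.
A emits 30 × 2580 = 77400 frames; B emits 30000/1001 × 2580 = 77400000/1001.
Difference = 77400/1001 frames (≈ 77.3227); B is behind A.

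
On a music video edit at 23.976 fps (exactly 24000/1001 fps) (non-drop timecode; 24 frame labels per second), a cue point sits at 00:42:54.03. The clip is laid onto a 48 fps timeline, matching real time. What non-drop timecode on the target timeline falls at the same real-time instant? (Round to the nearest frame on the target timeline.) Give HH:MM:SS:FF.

00:42:56:34

Source frame index: (0×3600 + 42×60 + 54) × 24 + 3 = 61779.
Real time: 61779 / (24000/1001) = 20613593/8000 s.
Target frame: (20613593/8000) × (48) = 61840779/500 ≈ 123681.558 → 123682.
At 48 labels/s: frame 123682 → 00:42:56:34.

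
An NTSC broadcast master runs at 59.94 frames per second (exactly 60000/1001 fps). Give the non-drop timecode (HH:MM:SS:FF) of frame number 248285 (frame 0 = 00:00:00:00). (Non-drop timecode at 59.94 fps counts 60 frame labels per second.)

248285 ÷ 60 = 4138 full seconds, remainder 5 frames.
4138 s = 1 h 8 min 58 s.
Timecode: 01:08:58:05.

01:08:58:05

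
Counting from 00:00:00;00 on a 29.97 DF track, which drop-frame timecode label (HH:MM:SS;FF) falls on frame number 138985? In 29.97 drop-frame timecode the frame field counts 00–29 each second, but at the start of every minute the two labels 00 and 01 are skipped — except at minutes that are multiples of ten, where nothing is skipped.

Ten DF minutes hold 17982 frames, so frame 138985 lies in block 7 (frames 125874–143855) with 13111 frames into that block.
The block's first minute is 1800 frames and the rest 1798 each; 13111 frames reaches minute 7, so 7 × 18 + 7 × 2 = 140 labels have been skipped so far.
Adding those back, label number 138985 + 140 = 139125 at 30 labels/s is 4637 s + 15 f = 1 h 17 min 17 s frame 15, i.e. 01:17:17;15.

01:17:17;15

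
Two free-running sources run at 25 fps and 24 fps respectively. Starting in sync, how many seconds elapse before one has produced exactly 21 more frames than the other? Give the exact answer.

21 seconds

The gap grows by |24 − 25| = 1 frame per second.
Time for a 21-frame gap: 21 ÷ (1) = 21 s.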